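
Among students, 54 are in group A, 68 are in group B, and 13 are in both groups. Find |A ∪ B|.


|A ∪ B| = |A| + |B| - |A ∩ B|
= 54 + 68 - 13
= 109

|A ∪ B| = 109


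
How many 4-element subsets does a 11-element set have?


C(n,k) = n! / (k!(n-k)!)
C(11,4) = 11! / (4!7!)
= 330

C(11,4) = 330


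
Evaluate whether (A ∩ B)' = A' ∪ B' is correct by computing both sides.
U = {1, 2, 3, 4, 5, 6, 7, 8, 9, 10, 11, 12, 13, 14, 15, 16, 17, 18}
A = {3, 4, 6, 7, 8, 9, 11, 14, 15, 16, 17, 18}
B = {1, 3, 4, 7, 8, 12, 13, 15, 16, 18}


LHS: A ∩ B = {3, 4, 7, 8, 15, 16, 18}
(A ∩ B)' = U \ (A ∩ B) = {1, 2, 5, 6, 9, 10, 11, 12, 13, 14, 17}
A' = {1, 2, 5, 10, 12, 13}, B' = {2, 5, 6, 9, 10, 11, 14, 17}
Claimed RHS: A' ∪ B' = {1, 2, 5, 6, 9, 10, 11, 12, 13, 14, 17}
Identity is VALID: LHS = RHS = {1, 2, 5, 6, 9, 10, 11, 12, 13, 14, 17} ✓

Identity is valid. (A ∩ B)' = A' ∪ B' = {1, 2, 5, 6, 9, 10, 11, 12, 13, 14, 17}


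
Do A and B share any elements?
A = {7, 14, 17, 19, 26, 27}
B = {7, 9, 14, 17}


Disjoint means A ∩ B = ∅.
A ∩ B = {7, 14, 17}
A ∩ B ≠ ∅, so A and B are NOT disjoint.

Yes — A and B share the element(s) of A ∩ B = {7, 14, 17}, so they are not disjoint


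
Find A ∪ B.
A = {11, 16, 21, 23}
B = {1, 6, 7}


A ∪ B = all elements in A or B (or both)
A = {11, 16, 21, 23}
B = {1, 6, 7}
A ∪ B = {1, 6, 7, 11, 16, 21, 23}

A ∪ B = {1, 6, 7, 11, 16, 21, 23}


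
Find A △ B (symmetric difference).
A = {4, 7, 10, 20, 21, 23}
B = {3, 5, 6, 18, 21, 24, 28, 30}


A △ B = (A \ B) ∪ (B \ A) = elements in exactly one of A or B
A \ B = {4, 7, 10, 20, 23}
B \ A = {3, 5, 6, 18, 24, 28, 30}
A △ B = {3, 4, 5, 6, 7, 10, 18, 20, 23, 24, 28, 30}

A △ B = {3, 4, 5, 6, 7, 10, 18, 20, 23, 24, 28, 30}


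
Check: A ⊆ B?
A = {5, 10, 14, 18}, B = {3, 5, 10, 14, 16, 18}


A ⊆ B means every element of A is in B.
All elements of A are in B.
So A ⊆ B.

Yes, A ⊆ B


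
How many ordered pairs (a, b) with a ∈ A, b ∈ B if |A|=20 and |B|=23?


|A × B| = |A| × |B|
= 20 × 23
= 460

|A × B| = 460


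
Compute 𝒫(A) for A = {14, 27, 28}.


|A| = 3, so |P(A)| = 2^3 = 8
Enumerate subsets by cardinality (0 to 3):
∅, {14}, {27}, {28}, {14, 27}, {14, 28}, {27, 28}, {14, 27, 28}

P(A) has 8 subsets: ∅, {14}, {27}, {28}, {14, 27}, {14, 28}, {27, 28}, {14, 27, 28}


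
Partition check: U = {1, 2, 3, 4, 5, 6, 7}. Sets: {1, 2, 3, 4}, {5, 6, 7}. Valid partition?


A partition requires: (1) non-empty parts, (2) pairwise disjoint, (3) union = U
Parts: {1, 2, 3, 4}, {5, 6, 7}
Union of parts: {1, 2, 3, 4, 5, 6, 7}
U = {1, 2, 3, 4, 5, 6, 7}
All non-empty? True
Pairwise disjoint? True
Covers U? True

Yes, valid partition


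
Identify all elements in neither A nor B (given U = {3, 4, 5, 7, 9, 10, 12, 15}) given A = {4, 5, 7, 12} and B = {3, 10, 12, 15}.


A = {4, 5, 7, 12}
B = {3, 10, 12, 15}
Region: in neither A nor B (given U = {3, 4, 5, 7, 9, 10, 12, 15})
Elements: {9}

Elements in neither A nor B (given U = {3, 4, 5, 7, 9, 10, 12, 15}): {9}


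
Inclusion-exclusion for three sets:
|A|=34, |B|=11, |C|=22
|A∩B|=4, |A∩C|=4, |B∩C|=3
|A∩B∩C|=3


|A∪B∪C| = |A|+|B|+|C| - |A∩B|-|A∩C|-|B∩C| + |A∩B∩C|
= 34+11+22 - 4-4-3 + 3
= 67 - 11 + 3
= 59

|A ∪ B ∪ C| = 59


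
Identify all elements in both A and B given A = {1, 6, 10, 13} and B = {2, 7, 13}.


A = {1, 6, 10, 13}
B = {2, 7, 13}
Region: in both A and B
Elements: {13}

Elements in both A and B: {13}


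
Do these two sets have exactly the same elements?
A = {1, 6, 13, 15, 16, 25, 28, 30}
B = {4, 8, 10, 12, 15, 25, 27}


Two sets are equal iff they have exactly the same elements.
A = {1, 6, 13, 15, 16, 25, 28, 30}
B = {4, 8, 10, 12, 15, 25, 27}
Differences: {1, 4, 6, 8, 10, 12, 13, 16, 27, 28, 30}
A ≠ B

No, A ≠ B


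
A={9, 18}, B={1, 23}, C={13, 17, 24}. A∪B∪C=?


A ∪ B = {1, 9, 18, 23}
(A ∪ B) ∪ C = {1, 9, 13, 17, 18, 23, 24}

A ∪ B ∪ C = {1, 9, 13, 17, 18, 23, 24}


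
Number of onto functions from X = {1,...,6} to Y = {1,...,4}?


n = |X| = 6, k = |Y| = 4. Surjections via inclusion-exclusion:
S(n,k) = Σ(-1)^i × C(k,i) × (k-i)^n, i=0 to k
i=0: (-1)^0×C(4,0)×4^6 = 4096
i=1: (-1)^1×C(4,1)×3^6 = -2916
i=2: (-1)^2×C(4,2)×2^6 = 384
i=3: (-1)^3×C(4,3)×1^6 = -4
i=4: (-1)^4×C(4,4)×0^6 = 0
Total = 1560

Number of surjections = 1560


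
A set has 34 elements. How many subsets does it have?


Number of subsets = 2^n
= 2^34
= 17179869184

|P(A)| = 17179869184


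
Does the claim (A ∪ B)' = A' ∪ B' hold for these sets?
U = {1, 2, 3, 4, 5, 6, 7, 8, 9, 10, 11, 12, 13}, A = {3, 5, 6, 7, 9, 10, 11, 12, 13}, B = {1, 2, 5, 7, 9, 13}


LHS: A ∪ B = {1, 2, 3, 5, 6, 7, 9, 10, 11, 12, 13}
(A ∪ B)' = U \ (A ∪ B) = {4, 8}
A' = {1, 2, 4, 8}, B' = {3, 4, 6, 8, 10, 11, 12}
Claimed RHS: A' ∪ B' = {1, 2, 3, 4, 6, 8, 10, 11, 12}
Identity is INVALID: LHS = {4, 8} but the RHS claimed here equals {1, 2, 3, 4, 6, 8, 10, 11, 12}. The correct form is (A ∪ B)' = A' ∩ B'.

Identity is invalid: (A ∪ B)' = {4, 8} but A' ∪ B' = {1, 2, 3, 4, 6, 8, 10, 11, 12}. The correct De Morgan law is (A ∪ B)' = A' ∩ B'.


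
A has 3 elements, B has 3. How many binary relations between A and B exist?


A relation from A to B is any subset of A × B.
|A × B| = 3 × 3 = 9
# relations = 2^|A × B| = 2^9 = 512

Number of relations = 512


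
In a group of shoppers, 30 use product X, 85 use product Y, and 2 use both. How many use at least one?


|A ∪ B| = |A| + |B| - |A ∩ B|
= 30 + 85 - 2
= 113

|A ∪ B| = 113


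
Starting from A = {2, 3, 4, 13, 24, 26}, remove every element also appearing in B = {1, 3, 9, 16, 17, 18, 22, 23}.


A \ B = elements in A but not in B
A = {2, 3, 4, 13, 24, 26}
B = {1, 3, 9, 16, 17, 18, 22, 23}
Remove from A any elements in B
A \ B = {2, 4, 13, 24, 26}

A \ B = {2, 4, 13, 24, 26}


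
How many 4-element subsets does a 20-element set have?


C(n,k) = n! / (k!(n-k)!)
C(20,4) = 20! / (4!16!)
= 4845

C(20,4) = 4845


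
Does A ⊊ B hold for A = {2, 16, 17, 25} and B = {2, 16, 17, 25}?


A ⊂ B requires: A ⊆ B AND A ≠ B.
A ⊆ B? Yes
A = B? Yes
A = B, so A is not a PROPER subset.

No, A is not a proper subset of B


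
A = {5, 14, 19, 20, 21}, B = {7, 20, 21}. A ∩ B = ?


A ∩ B = elements in both A and B
A = {5, 14, 19, 20, 21}
B = {7, 20, 21}
A ∩ B = {20, 21}

A ∩ B = {20, 21}


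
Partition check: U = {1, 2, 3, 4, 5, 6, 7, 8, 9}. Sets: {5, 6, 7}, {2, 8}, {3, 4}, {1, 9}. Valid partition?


A partition requires: (1) non-empty parts, (2) pairwise disjoint, (3) union = U
Parts: {5, 6, 7}, {2, 8}, {3, 4}, {1, 9}
Union of parts: {1, 2, 3, 4, 5, 6, 7, 8, 9}
U = {1, 2, 3, 4, 5, 6, 7, 8, 9}
All non-empty? True
Pairwise disjoint? True
Covers U? True

Yes, valid partition


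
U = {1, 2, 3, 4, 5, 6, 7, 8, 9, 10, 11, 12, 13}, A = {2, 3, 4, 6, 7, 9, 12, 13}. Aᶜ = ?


Aᶜ = U \ A = elements in U but not in A
U = {1, 2, 3, 4, 5, 6, 7, 8, 9, 10, 11, 12, 13}
A = {2, 3, 4, 6, 7, 9, 12, 13}
Aᶜ = {1, 5, 8, 10, 11}

Aᶜ = {1, 5, 8, 10, 11}


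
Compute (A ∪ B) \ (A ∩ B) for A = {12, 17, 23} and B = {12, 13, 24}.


A △ B = (A \ B) ∪ (B \ A) = elements in exactly one of A or B
A \ B = {17, 23}
B \ A = {13, 24}
A △ B = {13, 17, 23, 24}

A △ B = {13, 17, 23, 24}


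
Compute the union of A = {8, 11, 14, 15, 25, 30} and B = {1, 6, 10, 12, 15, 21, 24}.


A ∪ B = all elements in A or B (or both)
A = {8, 11, 14, 15, 25, 30}
B = {1, 6, 10, 12, 15, 21, 24}
A ∪ B = {1, 6, 8, 10, 11, 12, 14, 15, 21, 24, 25, 30}

A ∪ B = {1, 6, 8, 10, 11, 12, 14, 15, 21, 24, 25, 30}


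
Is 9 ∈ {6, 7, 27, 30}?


A = {6, 7, 27, 30}
Checking if 9 is in A
9 is not in A → False

9 ∉ A


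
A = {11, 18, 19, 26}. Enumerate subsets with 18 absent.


A subset of A that omits 18 is a subset of A \ {18}, so there are 2^(n-1) = 2^3 = 8 of them.
Subsets excluding 18: ∅, {11}, {19}, {26}, {11, 19}, {11, 26}, {19, 26}, {11, 19, 26}

Subsets excluding 18 (8 total): ∅, {11}, {19}, {26}, {11, 19}, {11, 26}, {19, 26}, {11, 19, 26}


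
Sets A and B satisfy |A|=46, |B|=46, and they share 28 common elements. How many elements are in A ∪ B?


|A ∪ B| = |A| + |B| - |A ∩ B|
= 46 + 46 - 28
= 64

|A ∪ B| = 64


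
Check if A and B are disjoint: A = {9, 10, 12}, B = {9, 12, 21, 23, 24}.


Disjoint means A ∩ B = ∅.
A ∩ B = {9, 12}
A ∩ B ≠ ∅, so A and B are NOT disjoint.

No, A and B are not disjoint (A ∩ B = {9, 12})


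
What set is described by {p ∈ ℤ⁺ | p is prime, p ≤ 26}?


Checking each candidate:
Condition: primes ≤ 26
Result = {2, 3, 5, 7, 11, 13, 17, 19, 23}

{2, 3, 5, 7, 11, 13, 17, 19, 23}


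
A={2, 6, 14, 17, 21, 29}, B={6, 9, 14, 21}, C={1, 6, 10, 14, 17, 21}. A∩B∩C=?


A ∩ B = {6, 14, 21}
(A ∩ B) ∩ C = {6, 14, 21}

A ∩ B ∩ C = {6, 14, 21}


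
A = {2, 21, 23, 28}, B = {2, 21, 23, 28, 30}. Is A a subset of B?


A ⊆ B means every element of A is in B.
All elements of A are in B.
So A ⊆ B.

Yes, A ⊆ B


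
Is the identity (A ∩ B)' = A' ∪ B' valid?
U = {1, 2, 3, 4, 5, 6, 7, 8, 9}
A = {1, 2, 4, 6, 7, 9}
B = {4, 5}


LHS: A ∩ B = {4}
(A ∩ B)' = U \ (A ∩ B) = {1, 2, 3, 5, 6, 7, 8, 9}
A' = {3, 5, 8}, B' = {1, 2, 3, 6, 7, 8, 9}
Claimed RHS: A' ∪ B' = {1, 2, 3, 5, 6, 7, 8, 9}
Identity is VALID: LHS = RHS = {1, 2, 3, 5, 6, 7, 8, 9} ✓

Identity is valid. (A ∩ B)' = A' ∪ B' = {1, 2, 3, 5, 6, 7, 8, 9}


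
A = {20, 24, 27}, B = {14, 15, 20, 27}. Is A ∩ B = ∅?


Disjoint means A ∩ B = ∅.
A ∩ B = {20, 27}
A ∩ B ≠ ∅, so A and B are NOT disjoint.

No, A and B are not disjoint (A ∩ B = {20, 27})


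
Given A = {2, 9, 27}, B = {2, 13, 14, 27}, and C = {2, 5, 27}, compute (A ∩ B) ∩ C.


A ∩ B = {2, 27}
(A ∩ B) ∩ C = {2, 27}

A ∩ B ∩ C = {2, 27}


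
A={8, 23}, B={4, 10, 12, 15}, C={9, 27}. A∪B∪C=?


A ∪ B = {4, 8, 10, 12, 15, 23}
(A ∪ B) ∪ C = {4, 8, 9, 10, 12, 15, 23, 27}

A ∪ B ∪ C = {4, 8, 9, 10, 12, 15, 23, 27}


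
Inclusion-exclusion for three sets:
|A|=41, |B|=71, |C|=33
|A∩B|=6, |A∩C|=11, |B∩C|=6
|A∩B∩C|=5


|A∪B∪C| = |A|+|B|+|C| - |A∩B|-|A∩C|-|B∩C| + |A∩B∩C|
= 41+71+33 - 6-11-6 + 5
= 145 - 23 + 5
= 127

|A ∪ B ∪ C| = 127


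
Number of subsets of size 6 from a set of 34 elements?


C(n,k) = n! / (k!(n-k)!)
C(34,6) = 34! / (6!28!)
= 1344904

C(34,6) = 1344904


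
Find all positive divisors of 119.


Checking each candidate:
Condition: positive divisors of 119
Result = {1, 7, 17, 119}

{1, 7, 17, 119}


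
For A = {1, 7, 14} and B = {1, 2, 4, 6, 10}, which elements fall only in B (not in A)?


A = {1, 7, 14}
B = {1, 2, 4, 6, 10}
Region: only in B (not in A)
Elements: {2, 4, 6, 10}

Elements only in B (not in A): {2, 4, 6, 10}


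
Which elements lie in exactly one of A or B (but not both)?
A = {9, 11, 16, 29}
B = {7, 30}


A △ B = (A \ B) ∪ (B \ A) = elements in exactly one of A or B
A \ B = {9, 11, 16, 29}
B \ A = {7, 30}
A △ B = {7, 9, 11, 16, 29, 30}

A △ B = {7, 9, 11, 16, 29, 30}


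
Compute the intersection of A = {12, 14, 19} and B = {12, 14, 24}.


A ∩ B = elements in both A and B
A = {12, 14, 19}
B = {12, 14, 24}
A ∩ B = {12, 14}

A ∩ B = {12, 14}


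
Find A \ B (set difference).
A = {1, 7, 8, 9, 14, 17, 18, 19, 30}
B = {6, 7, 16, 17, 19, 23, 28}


A \ B = elements in A but not in B
A = {1, 7, 8, 9, 14, 17, 18, 19, 30}
B = {6, 7, 16, 17, 19, 23, 28}
Remove from A any elements in B
A \ B = {1, 8, 9, 14, 18, 30}

A \ B = {1, 8, 9, 14, 18, 30}


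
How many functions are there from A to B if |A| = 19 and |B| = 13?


Each of |A| = 19 inputs maps to any of |B| = 13 outputs.
# functions = |B|^|A| = 13^19
= 1461920290375446110677

Number of functions = 1461920290375446110677


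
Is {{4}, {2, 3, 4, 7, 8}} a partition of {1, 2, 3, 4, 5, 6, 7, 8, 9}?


A partition requires: (1) non-empty parts, (2) pairwise disjoint, (3) union = U
Parts: {4}, {2, 3, 4, 7, 8}
Union of parts: {2, 3, 4, 7, 8}
U = {1, 2, 3, 4, 5, 6, 7, 8, 9}
All non-empty? True
Pairwise disjoint? False
Covers U? False

No, not a valid partition


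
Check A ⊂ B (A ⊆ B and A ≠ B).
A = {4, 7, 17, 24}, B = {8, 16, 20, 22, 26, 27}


A ⊂ B requires: A ⊆ B AND A ≠ B.
A ⊆ B? No
A ⊄ B, so A is not a proper subset.

No, A is not a proper subset of B


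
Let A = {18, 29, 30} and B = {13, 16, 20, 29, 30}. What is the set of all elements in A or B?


A ∪ B = all elements in A or B (or both)
A = {18, 29, 30}
B = {13, 16, 20, 29, 30}
A ∪ B = {13, 16, 18, 20, 29, 30}

A ∪ B = {13, 16, 18, 20, 29, 30}


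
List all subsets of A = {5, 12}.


|A| = 2, so |P(A)| = 2^2 = 4
Enumerate subsets by cardinality (0 to 2):
∅, {5}, {12}, {5, 12}

P(A) has 4 subsets: ∅, {5}, {12}, {5, 12}


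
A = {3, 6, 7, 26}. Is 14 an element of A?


A = {3, 6, 7, 26}
Checking if 14 is in A
14 is not in A → False

14 ∉ A


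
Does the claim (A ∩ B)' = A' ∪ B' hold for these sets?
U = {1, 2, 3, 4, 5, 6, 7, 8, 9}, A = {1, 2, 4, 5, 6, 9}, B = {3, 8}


LHS: A ∩ B = ∅
(A ∩ B)' = U \ (A ∩ B) = {1, 2, 3, 4, 5, 6, 7, 8, 9}
A' = {3, 7, 8}, B' = {1, 2, 4, 5, 6, 7, 9}
Claimed RHS: A' ∪ B' = {1, 2, 3, 4, 5, 6, 7, 8, 9}
Identity is VALID: LHS = RHS = {1, 2, 3, 4, 5, 6, 7, 8, 9} ✓

Identity is valid. (A ∩ B)' = A' ∪ B' = {1, 2, 3, 4, 5, 6, 7, 8, 9}


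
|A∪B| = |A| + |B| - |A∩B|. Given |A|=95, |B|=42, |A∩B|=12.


|A ∪ B| = |A| + |B| - |A ∩ B|
= 95 + 42 - 12
= 125

|A ∪ B| = 125


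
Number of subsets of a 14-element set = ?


Number of subsets = 2^n
= 2^14
= 16384

|P(A)| = 16384


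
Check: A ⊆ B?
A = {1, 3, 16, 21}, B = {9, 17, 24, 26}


A ⊆ B means every element of A is in B.
Elements in A not in B: {1, 3, 16, 21}
So A ⊄ B.

No, A ⊄ B


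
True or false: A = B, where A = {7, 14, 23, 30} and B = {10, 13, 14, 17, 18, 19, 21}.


Two sets are equal iff they have exactly the same elements.
A = {7, 14, 23, 30}
B = {10, 13, 14, 17, 18, 19, 21}
Differences: {7, 10, 13, 17, 18, 19, 21, 23, 30}
A ≠ B

No, A ≠ B


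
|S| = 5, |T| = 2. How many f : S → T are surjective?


n = |S| = 5, k = |T| = 2. Surjections via inclusion-exclusion:
S(n,k) = Σ(-1)^i × C(k,i) × (k-i)^n, i=0 to k
i=0: (-1)^0×C(2,0)×2^5 = 32
i=1: (-1)^1×C(2,1)×1^5 = -2
i=2: (-1)^2×C(2,2)×0^5 = 0
Total = 30

Number of surjections = 30


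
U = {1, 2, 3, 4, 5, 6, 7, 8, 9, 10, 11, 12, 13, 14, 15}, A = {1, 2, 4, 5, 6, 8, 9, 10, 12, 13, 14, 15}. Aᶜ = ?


Aᶜ = U \ A = elements in U but not in A
U = {1, 2, 3, 4, 5, 6, 7, 8, 9, 10, 11, 12, 13, 14, 15}
A = {1, 2, 4, 5, 6, 8, 9, 10, 12, 13, 14, 15}
Aᶜ = {3, 7, 11}

Aᶜ = {3, 7, 11}


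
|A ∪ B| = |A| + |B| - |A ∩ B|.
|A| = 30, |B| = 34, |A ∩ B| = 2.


|A ∪ B| = |A| + |B| - |A ∩ B|
= 30 + 34 - 2
= 62

|A ∪ B| = 62


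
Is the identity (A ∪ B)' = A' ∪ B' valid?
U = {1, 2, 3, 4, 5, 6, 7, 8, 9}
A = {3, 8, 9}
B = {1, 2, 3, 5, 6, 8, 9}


LHS: A ∪ B = {1, 2, 3, 5, 6, 8, 9}
(A ∪ B)' = U \ (A ∪ B) = {4, 7}
A' = {1, 2, 4, 5, 6, 7}, B' = {4, 7}
Claimed RHS: A' ∪ B' = {1, 2, 4, 5, 6, 7}
Identity is INVALID: LHS = {4, 7} but the RHS claimed here equals {1, 2, 4, 5, 6, 7}. The correct form is (A ∪ B)' = A' ∩ B'.

Identity is invalid: (A ∪ B)' = {4, 7} but A' ∪ B' = {1, 2, 4, 5, 6, 7}. The correct De Morgan law is (A ∪ B)' = A' ∩ B'.


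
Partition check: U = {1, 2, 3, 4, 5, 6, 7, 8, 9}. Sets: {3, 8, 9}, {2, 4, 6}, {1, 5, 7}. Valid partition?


A partition requires: (1) non-empty parts, (2) pairwise disjoint, (3) union = U
Parts: {3, 8, 9}, {2, 4, 6}, {1, 5, 7}
Union of parts: {1, 2, 3, 4, 5, 6, 7, 8, 9}
U = {1, 2, 3, 4, 5, 6, 7, 8, 9}
All non-empty? True
Pairwise disjoint? True
Covers U? True

Yes, valid partition


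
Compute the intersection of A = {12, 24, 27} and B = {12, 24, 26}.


A ∩ B = elements in both A and B
A = {12, 24, 27}
B = {12, 24, 26}
A ∩ B = {12, 24}

A ∩ B = {12, 24}


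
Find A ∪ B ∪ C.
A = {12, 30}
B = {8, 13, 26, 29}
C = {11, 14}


A ∪ B = {8, 12, 13, 26, 29, 30}
(A ∪ B) ∪ C = {8, 11, 12, 13, 14, 26, 29, 30}

A ∪ B ∪ C = {8, 11, 12, 13, 14, 26, 29, 30}


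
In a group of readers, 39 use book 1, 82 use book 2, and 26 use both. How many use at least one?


|A ∪ B| = |A| + |B| - |A ∩ B|
= 39 + 82 - 26
= 95

|A ∪ B| = 95


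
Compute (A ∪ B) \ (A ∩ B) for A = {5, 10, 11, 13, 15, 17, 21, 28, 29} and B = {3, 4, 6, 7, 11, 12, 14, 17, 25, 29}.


A △ B = (A \ B) ∪ (B \ A) = elements in exactly one of A or B
A \ B = {5, 10, 13, 15, 21, 28}
B \ A = {3, 4, 6, 7, 12, 14, 25}
A △ B = {3, 4, 5, 6, 7, 10, 12, 13, 14, 15, 21, 25, 28}

A △ B = {3, 4, 5, 6, 7, 10, 12, 13, 14, 15, 21, 25, 28}


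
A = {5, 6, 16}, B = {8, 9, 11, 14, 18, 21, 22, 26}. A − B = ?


A \ B = elements in A but not in B
A = {5, 6, 16}
B = {8, 9, 11, 14, 18, 21, 22, 26}
Remove from A any elements in B
A \ B = {5, 6, 16}

A \ B = {5, 6, 16}


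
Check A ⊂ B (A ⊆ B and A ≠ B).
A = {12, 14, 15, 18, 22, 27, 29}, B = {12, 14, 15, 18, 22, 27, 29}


A ⊂ B requires: A ⊆ B AND A ≠ B.
A ⊆ B? Yes
A = B? Yes
A = B, so A is not a PROPER subset.

No, A is not a proper subset of B


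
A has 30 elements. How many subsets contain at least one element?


Total subsets = 2^n = 2^30 = 1073741824
Non-empty subsets exclude the empty set: 2^n - 1
= 1073741824 - 1
= 1073741823

Number of non-empty subsets = 1073741823


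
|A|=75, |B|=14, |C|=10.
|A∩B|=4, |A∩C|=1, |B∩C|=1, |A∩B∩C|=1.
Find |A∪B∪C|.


|A∪B∪C| = |A|+|B|+|C| - |A∩B|-|A∩C|-|B∩C| + |A∩B∩C|
= 75+14+10 - 4-1-1 + 1
= 99 - 6 + 1
= 94

|A ∪ B ∪ C| = 94


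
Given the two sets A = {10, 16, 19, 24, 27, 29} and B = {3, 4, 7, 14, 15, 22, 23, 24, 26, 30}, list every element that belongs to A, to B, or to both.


A ∪ B = all elements in A or B (or both)
A = {10, 16, 19, 24, 27, 29}
B = {3, 4, 7, 14, 15, 22, 23, 24, 26, 30}
A ∪ B = {3, 4, 7, 10, 14, 15, 16, 19, 22, 23, 24, 26, 27, 29, 30}

A ∪ B = {3, 4, 7, 10, 14, 15, 16, 19, 22, 23, 24, 26, 27, 29, 30}


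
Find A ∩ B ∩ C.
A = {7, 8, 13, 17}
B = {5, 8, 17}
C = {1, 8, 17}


A ∩ B = {8, 17}
(A ∩ B) ∩ C = {8, 17}

A ∩ B ∩ C = {8, 17}


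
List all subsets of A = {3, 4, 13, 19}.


|A| = 4, so |P(A)| = 2^4 = 16
Enumerate subsets by cardinality (0 to 4):
∅, {3}, {4}, {13}, {19}, {3, 4}, {3, 13}, {3, 19}, {4, 13}, {4, 19}, {13, 19}, {3, 4, 13}, {3, 4, 19}, {3, 13, 19}, {4, 13, 19}, {3, 4, 13, 19}

P(A) has 16 subsets: ∅, {3}, {4}, {13}, {19}, {3, 4}, {3, 13}, {3, 19}, {4, 13}, {4, 19}, {13, 19}, {3, 4, 13}, {3, 4, 19}, {3, 13, 19}, {4, 13, 19}, {3, 4, 13, 19}


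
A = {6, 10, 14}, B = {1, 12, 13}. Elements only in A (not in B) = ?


A = {6, 10, 14}
B = {1, 12, 13}
Region: only in A (not in B)
Elements: {6, 10, 14}

Elements only in A (not in B): {6, 10, 14}


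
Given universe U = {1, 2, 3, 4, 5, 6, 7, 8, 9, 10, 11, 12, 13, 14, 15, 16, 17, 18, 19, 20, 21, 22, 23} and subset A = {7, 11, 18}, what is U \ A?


Aᶜ = U \ A = elements in U but not in A
U = {1, 2, 3, 4, 5, 6, 7, 8, 9, 10, 11, 12, 13, 14, 15, 16, 17, 18, 19, 20, 21, 22, 23}
A = {7, 11, 18}
Aᶜ = {1, 2, 3, 4, 5, 6, 8, 9, 10, 12, 13, 14, 15, 16, 17, 19, 20, 21, 22, 23}

Aᶜ = {1, 2, 3, 4, 5, 6, 8, 9, 10, 12, 13, 14, 15, 16, 17, 19, 20, 21, 22, 23}


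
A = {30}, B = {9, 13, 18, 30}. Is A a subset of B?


A ⊆ B means every element of A is in B.
All elements of A are in B.
So A ⊆ B.

Yes, A ⊆ B


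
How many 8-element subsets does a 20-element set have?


C(n,k) = n! / (k!(n-k)!)
C(20,8) = 20! / (8!12!)
= 125970

C(20,8) = 125970


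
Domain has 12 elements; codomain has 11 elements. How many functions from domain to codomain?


Each of |A| = 12 inputs maps to any of |B| = 11 outputs.
# functions = |B|^|A| = 11^12
= 3138428376721

Number of functions = 3138428376721


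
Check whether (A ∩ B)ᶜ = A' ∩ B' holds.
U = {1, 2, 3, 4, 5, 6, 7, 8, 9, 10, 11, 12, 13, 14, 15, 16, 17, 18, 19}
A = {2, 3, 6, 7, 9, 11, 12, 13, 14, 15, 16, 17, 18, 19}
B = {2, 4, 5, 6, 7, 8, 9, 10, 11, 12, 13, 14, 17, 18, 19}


LHS: A ∩ B = {2, 6, 7, 9, 11, 12, 13, 14, 17, 18, 19}
(A ∩ B)' = U \ (A ∩ B) = {1, 3, 4, 5, 8, 10, 15, 16}
A' = {1, 4, 5, 8, 10}, B' = {1, 3, 15, 16}
Claimed RHS: A' ∩ B' = {1}
Identity is INVALID: LHS = {1, 3, 4, 5, 8, 10, 15, 16} but the RHS claimed here equals {1}. The correct form is (A ∩ B)' = A' ∪ B'.

Identity is invalid: (A ∩ B)' = {1, 3, 4, 5, 8, 10, 15, 16} but A' ∩ B' = {1}. The correct De Morgan law is (A ∩ B)' = A' ∪ B'.


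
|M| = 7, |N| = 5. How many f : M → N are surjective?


n = |M| = 7, k = |N| = 5. Surjections via inclusion-exclusion:
S(n,k) = Σ(-1)^i × C(k,i) × (k-i)^n, i=0 to k
i=0: (-1)^0×C(5,0)×5^7 = 78125
i=1: (-1)^1×C(5,1)×4^7 = -81920
i=2: (-1)^2×C(5,2)×3^7 = 21870
i=3: (-1)^3×C(5,3)×2^7 = -1280
i=4: (-1)^4×C(5,4)×1^7 = 5
i=5: (-1)^5×C(5,5)×0^7 = 0
Total = 16800

Number of surjections = 16800


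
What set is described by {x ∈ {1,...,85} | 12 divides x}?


Checking each candidate:
Condition: multiples of 12 in {1,...,85}
Result = {12, 24, 36, 48, 60, 72, 84}

{12, 24, 36, 48, 60, 72, 84}


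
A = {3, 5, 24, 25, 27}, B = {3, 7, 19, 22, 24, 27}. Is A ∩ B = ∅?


Disjoint means A ∩ B = ∅.
A ∩ B = {3, 24, 27}
A ∩ B ≠ ∅, so A and B are NOT disjoint.

No, A and B are not disjoint (A ∩ B = {3, 24, 27})


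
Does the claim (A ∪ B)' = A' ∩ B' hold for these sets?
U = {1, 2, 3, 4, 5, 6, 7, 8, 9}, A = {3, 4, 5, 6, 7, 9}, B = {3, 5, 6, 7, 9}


LHS: A ∪ B = {3, 4, 5, 6, 7, 9}
(A ∪ B)' = U \ (A ∪ B) = {1, 2, 8}
A' = {1, 2, 8}, B' = {1, 2, 4, 8}
Claimed RHS: A' ∩ B' = {1, 2, 8}
Identity is VALID: LHS = RHS = {1, 2, 8} ✓

Identity is valid. (A ∪ B)' = A' ∩ B' = {1, 2, 8}


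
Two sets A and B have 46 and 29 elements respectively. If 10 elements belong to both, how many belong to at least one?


|A ∪ B| = |A| + |B| - |A ∩ B|
= 46 + 29 - 10
= 65

|A ∪ B| = 65


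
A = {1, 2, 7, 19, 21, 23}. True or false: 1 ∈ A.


A = {1, 2, 7, 19, 21, 23}
Checking if 1 is in A
1 is in A → True

1 ∈ A


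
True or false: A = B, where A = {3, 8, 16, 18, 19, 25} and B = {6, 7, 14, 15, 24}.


Two sets are equal iff they have exactly the same elements.
A = {3, 8, 16, 18, 19, 25}
B = {6, 7, 14, 15, 24}
Differences: {3, 6, 7, 8, 14, 15, 16, 18, 19, 24, 25}
A ≠ B

No, A ≠ B


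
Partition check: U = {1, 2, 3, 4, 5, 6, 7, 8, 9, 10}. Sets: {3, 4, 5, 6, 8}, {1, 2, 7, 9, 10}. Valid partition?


A partition requires: (1) non-empty parts, (2) pairwise disjoint, (3) union = U
Parts: {3, 4, 5, 6, 8}, {1, 2, 7, 9, 10}
Union of parts: {1, 2, 3, 4, 5, 6, 7, 8, 9, 10}
U = {1, 2, 3, 4, 5, 6, 7, 8, 9, 10}
All non-empty? True
Pairwise disjoint? True
Covers U? True

Yes, valid partition


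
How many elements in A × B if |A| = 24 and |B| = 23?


|A × B| = |A| × |B|
= 24 × 23
= 552

|A × B| = 552


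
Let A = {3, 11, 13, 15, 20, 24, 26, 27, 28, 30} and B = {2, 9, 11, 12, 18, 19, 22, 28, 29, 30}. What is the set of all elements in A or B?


A ∪ B = all elements in A or B (or both)
A = {3, 11, 13, 15, 20, 24, 26, 27, 28, 30}
B = {2, 9, 11, 12, 18, 19, 22, 28, 29, 30}
A ∪ B = {2, 3, 9, 11, 12, 13, 15, 18, 19, 20, 22, 24, 26, 27, 28, 29, 30}

A ∪ B = {2, 3, 9, 11, 12, 13, 15, 18, 19, 20, 22, 24, 26, 27, 28, 29, 30}


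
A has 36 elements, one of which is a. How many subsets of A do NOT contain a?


Subsets of A avoiding a are subsets of A \ {a}, which has 35 elements.
Count = 2^(n-1) = 2^35
= 34359738368

Number of subsets avoiding a = 34359738368


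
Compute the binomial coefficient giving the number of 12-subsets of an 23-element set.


C(n,k) = n! / (k!(n-k)!)
C(23,12) = 23! / (12!11!)
= 1352078

C(23,12) = 1352078


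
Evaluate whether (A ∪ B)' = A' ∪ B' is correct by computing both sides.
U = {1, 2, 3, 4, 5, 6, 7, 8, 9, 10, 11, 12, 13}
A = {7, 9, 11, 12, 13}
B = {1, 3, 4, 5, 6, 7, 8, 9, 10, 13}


LHS: A ∪ B = {1, 3, 4, 5, 6, 7, 8, 9, 10, 11, 12, 13}
(A ∪ B)' = U \ (A ∪ B) = {2}
A' = {1, 2, 3, 4, 5, 6, 8, 10}, B' = {2, 11, 12}
Claimed RHS: A' ∪ B' = {1, 2, 3, 4, 5, 6, 8, 10, 11, 12}
Identity is INVALID: LHS = {2} but the RHS claimed here equals {1, 2, 3, 4, 5, 6, 8, 10, 11, 12}. The correct form is (A ∪ B)' = A' ∩ B'.

Identity is invalid: (A ∪ B)' = {2} but A' ∪ B' = {1, 2, 3, 4, 5, 6, 8, 10, 11, 12}. The correct De Morgan law is (A ∪ B)' = A' ∩ B'.


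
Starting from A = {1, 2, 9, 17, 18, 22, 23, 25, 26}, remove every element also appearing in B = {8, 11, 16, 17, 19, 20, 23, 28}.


A \ B = elements in A but not in B
A = {1, 2, 9, 17, 18, 22, 23, 25, 26}
B = {8, 11, 16, 17, 19, 20, 23, 28}
Remove from A any elements in B
A \ B = {1, 2, 9, 18, 22, 25, 26}

A \ B = {1, 2, 9, 18, 22, 25, 26}


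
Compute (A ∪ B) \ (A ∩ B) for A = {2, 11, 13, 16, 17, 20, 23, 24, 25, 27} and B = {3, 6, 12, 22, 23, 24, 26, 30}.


A △ B = (A \ B) ∪ (B \ A) = elements in exactly one of A or B
A \ B = {2, 11, 13, 16, 17, 20, 25, 27}
B \ A = {3, 6, 12, 22, 26, 30}
A △ B = {2, 3, 6, 11, 12, 13, 16, 17, 20, 22, 25, 26, 27, 30}

A △ B = {2, 3, 6, 11, 12, 13, 16, 17, 20, 22, 25, 26, 27, 30}


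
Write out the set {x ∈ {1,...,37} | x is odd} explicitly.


Checking each candidate:
Condition: odd numbers in {1,...,37}
Result = {1, 3, 5, 7, 9, 11, 13, 15, 17, 19, 21, 23, 25, 27, 29, 31, 33, 35, 37}

{1, 3, 5, 7, 9, 11, 13, 15, 17, 19, 21, 23, 25, 27, 29, 31, 33, 35, 37}


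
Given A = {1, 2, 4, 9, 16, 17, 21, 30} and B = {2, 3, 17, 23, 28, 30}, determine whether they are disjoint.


Disjoint means A ∩ B = ∅.
A ∩ B = {2, 17, 30}
A ∩ B ≠ ∅, so A and B are NOT disjoint.

No, A and B are not disjoint (A ∩ B = {2, 17, 30})


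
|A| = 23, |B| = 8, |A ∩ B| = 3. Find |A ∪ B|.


|A ∪ B| = |A| + |B| - |A ∩ B|
= 23 + 8 - 3
= 28

|A ∪ B| = 28


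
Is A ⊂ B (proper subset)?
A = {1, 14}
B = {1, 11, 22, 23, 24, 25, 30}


A ⊂ B requires: A ⊆ B AND A ≠ B.
A ⊆ B? No
A ⊄ B, so A is not a proper subset.

No, A is not a proper subset of B


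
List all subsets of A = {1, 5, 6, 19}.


|A| = 4, so |P(A)| = 2^4 = 16
Enumerate subsets by cardinality (0 to 4):
∅, {1}, {5}, {6}, {19}, {1, 5}, {1, 6}, {1, 19}, {5, 6}, {5, 19}, {6, 19}, {1, 5, 6}, {1, 5, 19}, {1, 6, 19}, {5, 6, 19}, {1, 5, 6, 19}

P(A) has 16 subsets: ∅, {1}, {5}, {6}, {19}, {1, 5}, {1, 6}, {1, 19}, {5, 6}, {5, 19}, {6, 19}, {1, 5, 6}, {1, 5, 19}, {1, 6, 19}, {5, 6, 19}, {1, 5, 6, 19}


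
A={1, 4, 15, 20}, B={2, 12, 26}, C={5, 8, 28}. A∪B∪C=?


A ∪ B = {1, 2, 4, 12, 15, 20, 26}
(A ∪ B) ∪ C = {1, 2, 4, 5, 8, 12, 15, 20, 26, 28}

A ∪ B ∪ C = {1, 2, 4, 5, 8, 12, 15, 20, 26, 28}


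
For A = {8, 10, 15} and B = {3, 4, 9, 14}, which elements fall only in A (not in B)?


A = {8, 10, 15}
B = {3, 4, 9, 14}
Region: only in A (not in B)
Elements: {8, 10, 15}

Elements only in A (not in B): {8, 10, 15}


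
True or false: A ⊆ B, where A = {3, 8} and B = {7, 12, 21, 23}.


A ⊆ B means every element of A is in B.
Elements in A not in B: {3, 8}
So A ⊄ B.

No, A ⊄ B


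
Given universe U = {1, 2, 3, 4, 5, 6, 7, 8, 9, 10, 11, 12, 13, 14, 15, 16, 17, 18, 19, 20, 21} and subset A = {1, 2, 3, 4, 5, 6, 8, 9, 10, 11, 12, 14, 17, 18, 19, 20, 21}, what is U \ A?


Aᶜ = U \ A = elements in U but not in A
U = {1, 2, 3, 4, 5, 6, 7, 8, 9, 10, 11, 12, 13, 14, 15, 16, 17, 18, 19, 20, 21}
A = {1, 2, 3, 4, 5, 6, 8, 9, 10, 11, 12, 14, 17, 18, 19, 20, 21}
Aᶜ = {7, 13, 15, 16}

Aᶜ = {7, 13, 15, 16}


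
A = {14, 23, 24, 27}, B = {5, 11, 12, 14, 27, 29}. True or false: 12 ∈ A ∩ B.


A = {14, 23, 24, 27}, B = {5, 11, 12, 14, 27, 29}
A ∩ B = elements in both A and B
A ∩ B = {14, 27}
Checking if 12 ∈ A ∩ B
12 is not in A ∩ B → False

12 ∉ A ∩ B


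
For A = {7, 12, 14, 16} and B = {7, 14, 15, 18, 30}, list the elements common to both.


A ∩ B = elements in both A and B
A = {7, 12, 14, 16}
B = {7, 14, 15, 18, 30}
A ∩ B = {7, 14}

A ∩ B = {7, 14}


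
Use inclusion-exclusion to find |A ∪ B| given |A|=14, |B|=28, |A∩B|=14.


|A ∪ B| = |A| + |B| - |A ∩ B|
= 14 + 28 - 14
= 28

|A ∪ B| = 28


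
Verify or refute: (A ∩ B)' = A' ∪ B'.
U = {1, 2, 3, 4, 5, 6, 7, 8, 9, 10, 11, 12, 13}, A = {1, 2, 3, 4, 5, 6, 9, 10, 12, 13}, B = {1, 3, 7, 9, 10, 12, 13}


LHS: A ∩ B = {1, 3, 9, 10, 12, 13}
(A ∩ B)' = U \ (A ∩ B) = {2, 4, 5, 6, 7, 8, 11}
A' = {7, 8, 11}, B' = {2, 4, 5, 6, 8, 11}
Claimed RHS: A' ∪ B' = {2, 4, 5, 6, 7, 8, 11}
Identity is VALID: LHS = RHS = {2, 4, 5, 6, 7, 8, 11} ✓

Identity is valid. (A ∩ B)' = A' ∪ B' = {2, 4, 5, 6, 7, 8, 11}


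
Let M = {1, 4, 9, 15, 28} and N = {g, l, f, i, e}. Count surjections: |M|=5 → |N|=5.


n = |M| = 5, k = |N| = 5. Surjections via inclusion-exclusion:
S(n,k) = Σ(-1)^i × C(k,i) × (k-i)^n, i=0 to k
i=0: (-1)^0×C(5,0)×5^5 = 3125
i=1: (-1)^1×C(5,1)×4^5 = -5120
i=2: (-1)^2×C(5,2)×3^5 = 2430
i=3: (-1)^3×C(5,3)×2^5 = -320
i=4: (-1)^4×C(5,4)×1^5 = 5
i=5: (-1)^5×C(5,5)×0^5 = 0
Total = 120

Number of surjections = 120


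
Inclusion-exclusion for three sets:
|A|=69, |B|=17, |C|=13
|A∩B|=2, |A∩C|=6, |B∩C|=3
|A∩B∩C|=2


|A∪B∪C| = |A|+|B|+|C| - |A∩B|-|A∩C|-|B∩C| + |A∩B∩C|
= 69+17+13 - 2-6-3 + 2
= 99 - 11 + 2
= 90

|A ∪ B ∪ C| = 90


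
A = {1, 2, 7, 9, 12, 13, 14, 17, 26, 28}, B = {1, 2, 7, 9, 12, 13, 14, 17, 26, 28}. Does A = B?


Two sets are equal iff they have exactly the same elements.
A = {1, 2, 7, 9, 12, 13, 14, 17, 26, 28}
B = {1, 2, 7, 9, 12, 13, 14, 17, 26, 28}
Same elements → A = B

Yes, A = B


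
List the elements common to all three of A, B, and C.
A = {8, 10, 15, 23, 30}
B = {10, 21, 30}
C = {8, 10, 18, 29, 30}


A ∩ B = {10, 30}
(A ∩ B) ∩ C = {10, 30}

A ∩ B ∩ C = {10, 30}


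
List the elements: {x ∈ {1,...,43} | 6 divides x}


Checking each candidate:
Condition: multiples of 6 in {1,...,43}
Result = {6, 12, 18, 24, 30, 36, 42}

{6, 12, 18, 24, 30, 36, 42}


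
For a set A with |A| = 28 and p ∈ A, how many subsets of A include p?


Subsets of A containing p correspond to subsets of A \ {p}, which has 27 elements.
Count = 2^(n-1) = 2^27
= 134217728

Number of subsets containing p = 134217728


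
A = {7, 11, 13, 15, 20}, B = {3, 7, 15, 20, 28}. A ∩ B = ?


A ∩ B = elements in both A and B
A = {7, 11, 13, 15, 20}
B = {3, 7, 15, 20, 28}
A ∩ B = {7, 15, 20}

A ∩ B = {7, 15, 20}


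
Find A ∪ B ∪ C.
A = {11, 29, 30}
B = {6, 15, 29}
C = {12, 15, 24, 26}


A ∪ B = {6, 11, 15, 29, 30}
(A ∪ B) ∪ C = {6, 11, 12, 15, 24, 26, 29, 30}

A ∪ B ∪ C = {6, 11, 12, 15, 24, 26, 29, 30}


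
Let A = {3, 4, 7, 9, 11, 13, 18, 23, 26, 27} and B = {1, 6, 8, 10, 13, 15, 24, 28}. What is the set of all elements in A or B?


A ∪ B = all elements in A or B (or both)
A = {3, 4, 7, 9, 11, 13, 18, 23, 26, 27}
B = {1, 6, 8, 10, 13, 15, 24, 28}
A ∪ B = {1, 3, 4, 6, 7, 8, 9, 10, 11, 13, 15, 18, 23, 24, 26, 27, 28}

A ∪ B = {1, 3, 4, 6, 7, 8, 9, 10, 11, 13, 15, 18, 23, 24, 26, 27, 28}


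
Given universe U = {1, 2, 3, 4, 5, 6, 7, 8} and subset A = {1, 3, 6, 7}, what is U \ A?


Aᶜ = U \ A = elements in U but not in A
U = {1, 2, 3, 4, 5, 6, 7, 8}
A = {1, 3, 6, 7}
Aᶜ = {2, 4, 5, 8}

Aᶜ = {2, 4, 5, 8}


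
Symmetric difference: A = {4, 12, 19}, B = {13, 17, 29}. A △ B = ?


A △ B = (A \ B) ∪ (B \ A) = elements in exactly one of A or B
A \ B = {4, 12, 19}
B \ A = {13, 17, 29}
A △ B = {4, 12, 13, 17, 19, 29}

A △ B = {4, 12, 13, 17, 19, 29}


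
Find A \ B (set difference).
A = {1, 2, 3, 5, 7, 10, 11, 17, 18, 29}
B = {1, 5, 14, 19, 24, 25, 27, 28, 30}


A \ B = elements in A but not in B
A = {1, 2, 3, 5, 7, 10, 11, 17, 18, 29}
B = {1, 5, 14, 19, 24, 25, 27, 28, 30}
Remove from A any elements in B
A \ B = {2, 3, 7, 10, 11, 17, 18, 29}

A \ B = {2, 3, 7, 10, 11, 17, 18, 29}


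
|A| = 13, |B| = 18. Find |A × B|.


|A × B| = |A| × |B|
= 13 × 18
= 234

|A × B| = 234


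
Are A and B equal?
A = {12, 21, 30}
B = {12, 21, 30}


Two sets are equal iff they have exactly the same elements.
A = {12, 21, 30}
B = {12, 21, 30}
Same elements → A = B

Yes, A = B


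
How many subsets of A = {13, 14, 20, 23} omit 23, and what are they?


A subset of A that omits 23 is a subset of A \ {23}, so there are 2^(n-1) = 2^3 = 8 of them.
Subsets excluding 23: ∅, {13}, {14}, {20}, {13, 14}, {13, 20}, {14, 20}, {13, 14, 20}

Subsets excluding 23 (8 total): ∅, {13}, {14}, {20}, {13, 14}, {13, 20}, {14, 20}, {13, 14, 20}


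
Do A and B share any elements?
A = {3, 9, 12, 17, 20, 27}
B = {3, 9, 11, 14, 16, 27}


Disjoint means A ∩ B = ∅.
A ∩ B = {3, 9, 27}
A ∩ B ≠ ∅, so A and B are NOT disjoint.

Yes — A and B share the element(s) of A ∩ B = {3, 9, 27}, so they are not disjoint


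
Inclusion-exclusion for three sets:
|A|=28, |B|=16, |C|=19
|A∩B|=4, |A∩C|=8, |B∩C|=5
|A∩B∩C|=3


|A∪B∪C| = |A|+|B|+|C| - |A∩B|-|A∩C|-|B∩C| + |A∩B∩C|
= 28+16+19 - 4-8-5 + 3
= 63 - 17 + 3
= 49

|A ∪ B ∪ C| = 49


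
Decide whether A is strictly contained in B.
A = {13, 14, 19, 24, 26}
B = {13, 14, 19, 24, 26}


A ⊂ B requires: A ⊆ B AND A ≠ B.
A ⊆ B? Yes
A = B? Yes
A = B, so A is not a PROPER subset.

No, A is not a proper subset of B


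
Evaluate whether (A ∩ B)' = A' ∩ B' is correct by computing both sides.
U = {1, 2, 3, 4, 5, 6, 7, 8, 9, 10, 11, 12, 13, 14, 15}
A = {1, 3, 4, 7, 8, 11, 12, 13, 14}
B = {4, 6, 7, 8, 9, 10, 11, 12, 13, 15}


LHS: A ∩ B = {4, 7, 8, 11, 12, 13}
(A ∩ B)' = U \ (A ∩ B) = {1, 2, 3, 5, 6, 9, 10, 14, 15}
A' = {2, 5, 6, 9, 10, 15}, B' = {1, 2, 3, 5, 14}
Claimed RHS: A' ∩ B' = {2, 5}
Identity is INVALID: LHS = {1, 2, 3, 5, 6, 9, 10, 14, 15} but the RHS claimed here equals {2, 5}. The correct form is (A ∩ B)' = A' ∪ B'.

Identity is invalid: (A ∩ B)' = {1, 2, 3, 5, 6, 9, 10, 14, 15} but A' ∩ B' = {2, 5}. The correct De Morgan law is (A ∩ B)' = A' ∪ B'.


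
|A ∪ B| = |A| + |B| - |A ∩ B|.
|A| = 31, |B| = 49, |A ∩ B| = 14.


|A ∪ B| = |A| + |B| - |A ∩ B|
= 31 + 49 - 14
= 66

|A ∪ B| = 66


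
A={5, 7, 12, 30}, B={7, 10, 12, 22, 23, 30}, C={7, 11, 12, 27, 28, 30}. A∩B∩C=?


A ∩ B = {7, 12, 30}
(A ∩ B) ∩ C = {7, 12, 30}

A ∩ B ∩ C = {7, 12, 30}


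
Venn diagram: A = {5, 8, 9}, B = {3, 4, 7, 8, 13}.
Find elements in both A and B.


A = {5, 8, 9}
B = {3, 4, 7, 8, 13}
Region: in both A and B
Elements: {8}

Elements in both A and B: {8}


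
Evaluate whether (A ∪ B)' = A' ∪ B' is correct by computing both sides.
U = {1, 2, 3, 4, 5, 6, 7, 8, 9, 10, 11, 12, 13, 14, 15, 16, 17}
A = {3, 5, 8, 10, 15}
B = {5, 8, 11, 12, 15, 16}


LHS: A ∪ B = {3, 5, 8, 10, 11, 12, 15, 16}
(A ∪ B)' = U \ (A ∪ B) = {1, 2, 4, 6, 7, 9, 13, 14, 17}
A' = {1, 2, 4, 6, 7, 9, 11, 12, 13, 14, 16, 17}, B' = {1, 2, 3, 4, 6, 7, 9, 10, 13, 14, 17}
Claimed RHS: A' ∪ B' = {1, 2, 3, 4, 6, 7, 9, 10, 11, 12, 13, 14, 16, 17}
Identity is INVALID: LHS = {1, 2, 4, 6, 7, 9, 13, 14, 17} but the RHS claimed here equals {1, 2, 3, 4, 6, 7, 9, 10, 11, 12, 13, 14, 16, 17}. The correct form is (A ∪ B)' = A' ∩ B'.

Identity is invalid: (A ∪ B)' = {1, 2, 4, 6, 7, 9, 13, 14, 17} but A' ∪ B' = {1, 2, 3, 4, 6, 7, 9, 10, 11, 12, 13, 14, 16, 17}. The correct De Morgan law is (A ∪ B)' = A' ∩ B'.


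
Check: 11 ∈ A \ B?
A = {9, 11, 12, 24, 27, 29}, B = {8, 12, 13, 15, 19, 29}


A = {9, 11, 12, 24, 27, 29}, B = {8, 12, 13, 15, 19, 29}
A \ B = elements in A but not in B
A \ B = {9, 11, 24, 27}
Checking if 11 ∈ A \ B
11 is in A \ B → True

11 ∈ A \ B


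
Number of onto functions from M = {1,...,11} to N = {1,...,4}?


n = |M| = 11, k = |N| = 4. Surjections via inclusion-exclusion:
S(n,k) = Σ(-1)^i × C(k,i) × (k-i)^n, i=0 to k
i=0: (-1)^0×C(4,0)×4^11 = 4194304
i=1: (-1)^1×C(4,1)×3^11 = -708588
i=2: (-1)^2×C(4,2)×2^11 = 12288
i=3: (-1)^3×C(4,3)×1^11 = -4
i=4: (-1)^4×C(4,4)×0^11 = 0
Total = 3498000

Number of surjections = 3498000


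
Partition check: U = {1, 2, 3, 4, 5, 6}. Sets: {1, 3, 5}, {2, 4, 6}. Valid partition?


A partition requires: (1) non-empty parts, (2) pairwise disjoint, (3) union = U
Parts: {1, 3, 5}, {2, 4, 6}
Union of parts: {1, 2, 3, 4, 5, 6}
U = {1, 2, 3, 4, 5, 6}
All non-empty? True
Pairwise disjoint? True
Covers U? True

Yes, valid partition


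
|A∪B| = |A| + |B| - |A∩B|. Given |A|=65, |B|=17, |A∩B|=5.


|A ∪ B| = |A| + |B| - |A ∩ B|
= 65 + 17 - 5
= 77

|A ∪ B| = 77


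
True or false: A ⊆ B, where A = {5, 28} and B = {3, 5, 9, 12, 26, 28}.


A ⊆ B means every element of A is in B.
All elements of A are in B.
So A ⊆ B.

Yes, A ⊆ B


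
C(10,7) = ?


C(n,k) = n! / (k!(n-k)!)
C(10,7) = 10! / (7!3!)
= 120

C(10,7) = 120


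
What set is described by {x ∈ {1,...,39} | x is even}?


Checking each candidate:
Condition: even numbers in {1,...,39}
Result = {2, 4, 6, 8, 10, 12, 14, 16, 18, 20, 22, 24, 26, 28, 30, 32, 34, 36, 38}

{2, 4, 6, 8, 10, 12, 14, 16, 18, 20, 22, 24, 26, 28, 30, 32, 34, 36, 38}


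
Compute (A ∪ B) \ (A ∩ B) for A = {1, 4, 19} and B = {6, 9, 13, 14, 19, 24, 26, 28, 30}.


A △ B = (A \ B) ∪ (B \ A) = elements in exactly one of A or B
A \ B = {1, 4}
B \ A = {6, 9, 13, 14, 24, 26, 28, 30}
A △ B = {1, 4, 6, 9, 13, 14, 24, 26, 28, 30}

A △ B = {1, 4, 6, 9, 13, 14, 24, 26, 28, 30}


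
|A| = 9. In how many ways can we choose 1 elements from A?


C(n,k) = n! / (k!(n-k)!)
C(9,1) = 9! / (1!8!)
= 9

C(9,1) = 9


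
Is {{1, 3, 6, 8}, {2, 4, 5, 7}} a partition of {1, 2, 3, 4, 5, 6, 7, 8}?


A partition requires: (1) non-empty parts, (2) pairwise disjoint, (3) union = U
Parts: {1, 3, 6, 8}, {2, 4, 5, 7}
Union of parts: {1, 2, 3, 4, 5, 6, 7, 8}
U = {1, 2, 3, 4, 5, 6, 7, 8}
All non-empty? True
Pairwise disjoint? True
Covers U? True

Yes, valid partition


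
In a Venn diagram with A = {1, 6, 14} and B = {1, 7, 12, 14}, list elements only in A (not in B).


A = {1, 6, 14}
B = {1, 7, 12, 14}
Region: only in A (not in B)
Elements: {6}

Elements only in A (not in B): {6}


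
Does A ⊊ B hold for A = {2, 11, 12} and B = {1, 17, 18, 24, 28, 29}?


A ⊂ B requires: A ⊆ B AND A ≠ B.
A ⊆ B? No
A ⊄ B, so A is not a proper subset.

No, A is not a proper subset of B


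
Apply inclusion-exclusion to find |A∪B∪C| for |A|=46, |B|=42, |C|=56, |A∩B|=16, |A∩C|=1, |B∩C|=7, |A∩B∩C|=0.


|A∪B∪C| = |A|+|B|+|C| - |A∩B|-|A∩C|-|B∩C| + |A∩B∩C|
= 46+42+56 - 16-1-7 + 0
= 144 - 24 + 0
= 120

|A ∪ B ∪ C| = 120


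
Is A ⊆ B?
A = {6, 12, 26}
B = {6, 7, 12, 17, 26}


A ⊆ B means every element of A is in B.
All elements of A are in B.
So A ⊆ B.

Yes, A ⊆ B


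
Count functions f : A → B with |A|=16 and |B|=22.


Each of |A| = 16 inputs maps to any of |B| = 22 outputs.
# functions = |B|^|A| = 22^16
= 3011361496339065143296

Number of functions = 3011361496339065143296


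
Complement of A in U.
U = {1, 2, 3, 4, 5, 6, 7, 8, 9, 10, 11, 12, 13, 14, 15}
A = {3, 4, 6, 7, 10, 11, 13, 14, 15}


Aᶜ = U \ A = elements in U but not in A
U = {1, 2, 3, 4, 5, 6, 7, 8, 9, 10, 11, 12, 13, 14, 15}
A = {3, 4, 6, 7, 10, 11, 13, 14, 15}
Aᶜ = {1, 2, 5, 8, 9, 12}

Aᶜ = {1, 2, 5, 8, 9, 12}


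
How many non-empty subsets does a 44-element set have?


Total subsets = 2^n = 2^44 = 17592186044416
Non-empty subsets exclude the empty set: 2^n - 1
= 17592186044416 - 1
= 17592186044415

Number of non-empty subsets = 17592186044415
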